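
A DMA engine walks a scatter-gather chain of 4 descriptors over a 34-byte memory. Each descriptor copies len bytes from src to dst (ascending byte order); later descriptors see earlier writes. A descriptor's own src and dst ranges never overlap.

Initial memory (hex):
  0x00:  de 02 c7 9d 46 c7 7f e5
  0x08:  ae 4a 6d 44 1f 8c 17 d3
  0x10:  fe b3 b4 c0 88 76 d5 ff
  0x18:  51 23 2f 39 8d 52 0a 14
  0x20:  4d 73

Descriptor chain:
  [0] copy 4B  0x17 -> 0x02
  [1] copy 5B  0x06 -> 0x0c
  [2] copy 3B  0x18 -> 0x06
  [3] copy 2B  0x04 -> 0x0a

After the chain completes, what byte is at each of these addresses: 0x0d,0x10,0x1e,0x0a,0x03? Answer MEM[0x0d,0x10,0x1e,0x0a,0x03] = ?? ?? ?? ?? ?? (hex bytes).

MEM[0x0d,0x10,0x1e,0x0a,0x03] = e5 6d 0a 23 51

#0 dst[0x02+4] := {0xff,0x51,0x23,0x2f}
#1 dst[0x0c+5] := {0x7f,0xe5,0xae,0x4a,0x6d}
#2 dst[0x06+3] := {0x51,0x23,0x2f}
#3 dst[0x0a+2] := {0x23,0x2f}
query mem[0x0d]=0xe5, mem[0x10]=0x6d, mem[0x1e]=0x0a, mem[0x0a]=0x23, mem[0x03]=0x51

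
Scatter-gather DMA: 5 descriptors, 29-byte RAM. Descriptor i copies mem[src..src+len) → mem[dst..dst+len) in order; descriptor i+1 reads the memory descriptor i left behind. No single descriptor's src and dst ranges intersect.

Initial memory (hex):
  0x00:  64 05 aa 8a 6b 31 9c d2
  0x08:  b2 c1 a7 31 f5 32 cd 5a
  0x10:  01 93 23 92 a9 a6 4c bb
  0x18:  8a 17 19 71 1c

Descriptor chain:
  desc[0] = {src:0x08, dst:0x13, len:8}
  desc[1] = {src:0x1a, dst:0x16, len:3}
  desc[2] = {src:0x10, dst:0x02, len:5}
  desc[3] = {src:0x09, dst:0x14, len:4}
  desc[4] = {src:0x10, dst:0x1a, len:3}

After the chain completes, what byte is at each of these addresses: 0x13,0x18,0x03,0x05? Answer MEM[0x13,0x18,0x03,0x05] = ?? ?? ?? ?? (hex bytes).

MEM[0x13,0x18,0x03,0x05] = b2 1c 93 b2

D0: mem[0x13..0x1a] <- [b2 c1 a7 31 f5 32 cd 5a]
D1: mem[0x16..0x18] <- [5a 71 1c]
D2: mem[0x02..0x06] <- [01 93 23 b2 c1]
D3: mem[0x14..0x17] <- [c1 a7 31 f5]
D4: mem[0x1a..0x1c] <- [01 93 23]
query mem[0x13]=0xb2, mem[0x18]=0x1c, mem[0x03]=0x93, mem[0x05]=0xb2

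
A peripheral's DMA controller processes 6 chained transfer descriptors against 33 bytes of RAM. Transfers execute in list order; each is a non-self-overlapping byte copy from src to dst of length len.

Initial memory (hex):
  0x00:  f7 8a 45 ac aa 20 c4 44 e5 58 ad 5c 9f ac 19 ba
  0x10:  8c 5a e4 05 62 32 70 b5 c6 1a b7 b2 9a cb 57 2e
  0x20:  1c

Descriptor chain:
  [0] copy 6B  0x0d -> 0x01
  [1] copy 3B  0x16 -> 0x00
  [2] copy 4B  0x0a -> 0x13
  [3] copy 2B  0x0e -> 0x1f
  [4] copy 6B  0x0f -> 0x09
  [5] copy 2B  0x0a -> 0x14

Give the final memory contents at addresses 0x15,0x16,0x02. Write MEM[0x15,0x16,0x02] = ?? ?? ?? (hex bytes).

MEM[0x15,0x16,0x02] = 5a ac c6

#0 dst[0x01+6] := {0xac,0x19,0xba,0x8c,0x5a,0xe4}
#1 dst[0x00+3] := {0x70,0xb5,0xc6}
#2 dst[0x13+4] := {0xad,0x5c,0x9f,0xac}
#3 dst[0x1f+2] := {0x19,0xba}
#4 dst[0x09+6] := {0xba,0x8c,0x5a,0xe4,0xad,0x5c}
#5 dst[0x14+2] := {0x8c,0x5a}
query mem[0x15]=0x5a, mem[0x16]=0xac, mem[0x02]=0xc6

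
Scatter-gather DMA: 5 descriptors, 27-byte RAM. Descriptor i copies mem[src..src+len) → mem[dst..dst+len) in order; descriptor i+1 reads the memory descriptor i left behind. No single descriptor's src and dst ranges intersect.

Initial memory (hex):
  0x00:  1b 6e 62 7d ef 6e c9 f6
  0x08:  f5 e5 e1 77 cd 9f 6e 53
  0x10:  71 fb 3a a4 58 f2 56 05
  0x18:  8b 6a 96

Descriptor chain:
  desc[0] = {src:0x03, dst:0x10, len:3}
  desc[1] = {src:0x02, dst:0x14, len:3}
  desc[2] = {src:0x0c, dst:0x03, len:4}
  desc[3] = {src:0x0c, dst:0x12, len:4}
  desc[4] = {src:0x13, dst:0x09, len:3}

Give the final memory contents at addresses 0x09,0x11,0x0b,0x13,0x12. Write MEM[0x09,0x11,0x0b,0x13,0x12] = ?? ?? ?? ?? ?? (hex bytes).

MEM[0x09,0x11,0x0b,0x13,0x12] = 9f ef 53 9f cd

[0] 0x03->0x10 len=3 : 7d ef 6e
[1] 0x02->0x14 len=3 : 62 7d ef
[2] 0x0c->0x03 len=4 : cd 9f 6e 53
[3] 0x0c->0x12 len=4 : cd 9f 6e 53
[4] 0x13->0x09 len=3 : 9f 6e 53
query mem[0x09]=0x9f, mem[0x11]=0xef, mem[0x0b]=0x53, mem[0x13]=0x9f, mem[0x12]=0xcd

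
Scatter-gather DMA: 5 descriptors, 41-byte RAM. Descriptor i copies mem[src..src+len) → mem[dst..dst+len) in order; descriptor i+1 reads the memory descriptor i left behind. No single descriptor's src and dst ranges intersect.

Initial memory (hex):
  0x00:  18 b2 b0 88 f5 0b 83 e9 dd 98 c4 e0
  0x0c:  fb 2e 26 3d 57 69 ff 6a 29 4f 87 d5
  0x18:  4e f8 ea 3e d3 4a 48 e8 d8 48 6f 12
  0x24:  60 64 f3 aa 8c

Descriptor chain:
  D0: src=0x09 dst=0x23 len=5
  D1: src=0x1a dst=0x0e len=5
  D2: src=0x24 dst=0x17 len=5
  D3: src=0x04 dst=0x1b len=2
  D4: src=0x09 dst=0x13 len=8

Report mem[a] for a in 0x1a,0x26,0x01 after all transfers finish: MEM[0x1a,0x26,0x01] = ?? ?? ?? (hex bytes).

MEM[0x1a,0x26,0x01] = d3 fb b2

  after D0: wrote 5B at 0x23 = 98c4e0fb2e
  after D1: wrote 5B at 0x0e = ea3ed34a48
  after D2: wrote 5B at 0x17 = c4e0fb2e8c
  after D3: wrote 2B at 0x1b = f50b
  after D4: wrote 8B at 0x13 = 98c4e0fb2eea3ed3
query mem[0x1a]=0xd3, mem[0x26]=0xfb, mem[0x01]=0xb2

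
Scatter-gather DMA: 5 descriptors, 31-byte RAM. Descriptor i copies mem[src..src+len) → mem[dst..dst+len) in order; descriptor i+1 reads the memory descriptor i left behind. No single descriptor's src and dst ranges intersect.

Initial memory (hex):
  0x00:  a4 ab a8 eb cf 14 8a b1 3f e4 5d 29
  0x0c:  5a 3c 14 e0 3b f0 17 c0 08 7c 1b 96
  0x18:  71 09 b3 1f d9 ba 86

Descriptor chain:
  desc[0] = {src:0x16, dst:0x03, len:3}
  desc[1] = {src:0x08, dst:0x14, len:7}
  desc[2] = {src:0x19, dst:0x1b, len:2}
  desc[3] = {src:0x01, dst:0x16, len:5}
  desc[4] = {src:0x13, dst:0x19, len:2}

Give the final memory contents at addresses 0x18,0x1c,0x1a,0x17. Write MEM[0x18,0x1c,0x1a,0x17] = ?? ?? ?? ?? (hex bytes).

[0] 0x16->0x03 len=3 : 1b 96 71
[1] 0x08->0x14 len=7 : 3f e4 5d 29 5a 3c 14
[2] 0x19->0x1b len=2 : 3c 14
[3] 0x01->0x16 len=5 : ab a8 1b 96 71
[4] 0x13->0x19 len=2 : c0 3f
query mem[0x18]=0x1b, mem[0x1c]=0x14, mem[0x1a]=0x3f, mem[0x17]=0xa8

MEM[0x18,0x1c,0x1a,0x17] = 1b 14 3f a8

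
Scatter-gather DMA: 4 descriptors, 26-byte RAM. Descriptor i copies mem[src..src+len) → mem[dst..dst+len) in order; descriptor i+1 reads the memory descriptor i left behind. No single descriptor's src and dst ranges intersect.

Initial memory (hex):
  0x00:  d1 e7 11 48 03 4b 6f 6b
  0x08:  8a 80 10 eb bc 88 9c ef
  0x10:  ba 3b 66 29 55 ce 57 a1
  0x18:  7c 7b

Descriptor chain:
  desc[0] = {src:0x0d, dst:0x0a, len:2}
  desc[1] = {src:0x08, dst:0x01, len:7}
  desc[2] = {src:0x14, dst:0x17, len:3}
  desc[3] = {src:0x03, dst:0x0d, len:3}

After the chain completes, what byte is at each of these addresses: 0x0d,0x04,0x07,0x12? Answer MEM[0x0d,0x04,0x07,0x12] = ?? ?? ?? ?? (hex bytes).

MEM[0x0d,0x04,0x07,0x12] = 88 9c 9c 66

  after D0: wrote 2B at 0x0a = 889c
  after D1: wrote 7B at 0x01 = 8a80889cbc889c
  after D2: wrote 3B at 0x17 = 55ce57
  after D3: wrote 3B at 0x0d = 889cbc
query mem[0x0d]=0x88, mem[0x04]=0x9c, mem[0x07]=0x9c, mem[0x12]=0x66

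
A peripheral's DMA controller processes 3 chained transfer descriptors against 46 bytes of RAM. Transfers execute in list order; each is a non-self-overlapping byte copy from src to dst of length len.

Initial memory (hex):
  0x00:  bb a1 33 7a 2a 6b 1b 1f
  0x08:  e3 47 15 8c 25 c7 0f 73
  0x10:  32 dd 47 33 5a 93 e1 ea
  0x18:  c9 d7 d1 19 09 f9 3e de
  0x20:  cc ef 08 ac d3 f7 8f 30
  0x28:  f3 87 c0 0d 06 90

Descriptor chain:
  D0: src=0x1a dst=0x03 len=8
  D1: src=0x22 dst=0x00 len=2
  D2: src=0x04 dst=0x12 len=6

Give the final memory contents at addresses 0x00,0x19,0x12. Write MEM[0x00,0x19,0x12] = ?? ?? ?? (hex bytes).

MEM[0x00,0x19,0x12] = 08 d7 19

#0 dst[0x03+8] := {0xd1,0x19,0x09,0xf9,0x3e,0xde,0xcc,0xef}
#1 dst[0x00+2] := {0x08,0xac}
#2 dst[0x12+6] := {0x19,0x09,0xf9,0x3e,0xde,0xcc}
query mem[0x00]=0x08, mem[0x19]=0xd7, mem[0x12]=0x19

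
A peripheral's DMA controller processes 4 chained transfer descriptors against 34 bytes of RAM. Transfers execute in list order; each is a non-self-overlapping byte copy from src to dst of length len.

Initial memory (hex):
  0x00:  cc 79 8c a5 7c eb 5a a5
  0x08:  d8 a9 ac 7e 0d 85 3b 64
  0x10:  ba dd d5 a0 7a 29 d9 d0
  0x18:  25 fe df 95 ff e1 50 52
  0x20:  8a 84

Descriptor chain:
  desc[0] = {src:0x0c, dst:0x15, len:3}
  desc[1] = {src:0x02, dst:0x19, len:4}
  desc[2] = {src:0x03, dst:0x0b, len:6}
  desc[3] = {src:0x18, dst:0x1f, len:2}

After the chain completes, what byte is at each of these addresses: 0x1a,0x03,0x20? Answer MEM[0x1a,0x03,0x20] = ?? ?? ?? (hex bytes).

MEM[0x1a,0x03,0x20] = a5 a5 8c

[0] 0x0c->0x15 len=3 : 0d 85 3b
[1] 0x02->0x19 len=4 : 8c a5 7c eb
[2] 0x03->0x0b len=6 : a5 7c eb 5a a5 d8
[3] 0x18->0x1f len=2 : 25 8c
query mem[0x1a]=0xa5, mem[0x03]=0xa5, mem[0x20]=0x8c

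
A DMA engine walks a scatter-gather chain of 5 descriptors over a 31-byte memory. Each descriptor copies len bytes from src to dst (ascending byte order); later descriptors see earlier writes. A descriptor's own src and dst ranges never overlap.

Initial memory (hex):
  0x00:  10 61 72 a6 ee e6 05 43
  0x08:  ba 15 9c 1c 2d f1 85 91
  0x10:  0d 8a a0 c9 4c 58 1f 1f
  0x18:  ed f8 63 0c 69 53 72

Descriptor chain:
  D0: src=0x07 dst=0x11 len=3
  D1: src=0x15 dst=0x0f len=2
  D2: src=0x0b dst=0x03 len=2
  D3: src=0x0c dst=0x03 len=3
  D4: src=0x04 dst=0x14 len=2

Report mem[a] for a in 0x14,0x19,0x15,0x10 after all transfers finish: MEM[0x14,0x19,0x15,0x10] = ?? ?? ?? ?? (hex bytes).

[0] 0x07->0x11 len=3 : 43 ba 15
[1] 0x15->0x0f len=2 : 58 1f
[2] 0x0b->0x03 len=2 : 1c 2d
[3] 0x0c->0x03 len=3 : 2d f1 85
[4] 0x04->0x14 len=2 : f1 85
query mem[0x14]=0xf1, mem[0x19]=0xf8, mem[0x15]=0x85, mem[0x10]=0x1f

MEM[0x14,0x19,0x15,0x10] = f1 f8 85 1f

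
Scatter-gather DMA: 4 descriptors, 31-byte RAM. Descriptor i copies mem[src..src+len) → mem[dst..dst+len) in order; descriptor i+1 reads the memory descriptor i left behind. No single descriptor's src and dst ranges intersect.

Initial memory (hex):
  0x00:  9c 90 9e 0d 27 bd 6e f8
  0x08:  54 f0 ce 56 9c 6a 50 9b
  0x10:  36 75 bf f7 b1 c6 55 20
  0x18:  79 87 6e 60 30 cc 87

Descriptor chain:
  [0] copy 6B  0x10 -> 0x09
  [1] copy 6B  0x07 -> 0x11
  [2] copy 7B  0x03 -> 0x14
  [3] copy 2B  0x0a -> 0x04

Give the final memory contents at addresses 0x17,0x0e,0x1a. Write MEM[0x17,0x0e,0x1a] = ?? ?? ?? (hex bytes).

MEM[0x17,0x0e,0x1a] = 6e c6 36

D0: mem[0x09..0x0e] <- [36 75 bf f7 b1 c6]
D1: mem[0x11..0x16] <- [f8 54 36 75 bf f7]
D2: mem[0x14..0x1a] <- [0d 27 bd 6e f8 54 36]
D3: mem[0x04..0x05] <- [75 bf]
query mem[0x17]=0x6e, mem[0x0e]=0xc6, mem[0x1a]=0x36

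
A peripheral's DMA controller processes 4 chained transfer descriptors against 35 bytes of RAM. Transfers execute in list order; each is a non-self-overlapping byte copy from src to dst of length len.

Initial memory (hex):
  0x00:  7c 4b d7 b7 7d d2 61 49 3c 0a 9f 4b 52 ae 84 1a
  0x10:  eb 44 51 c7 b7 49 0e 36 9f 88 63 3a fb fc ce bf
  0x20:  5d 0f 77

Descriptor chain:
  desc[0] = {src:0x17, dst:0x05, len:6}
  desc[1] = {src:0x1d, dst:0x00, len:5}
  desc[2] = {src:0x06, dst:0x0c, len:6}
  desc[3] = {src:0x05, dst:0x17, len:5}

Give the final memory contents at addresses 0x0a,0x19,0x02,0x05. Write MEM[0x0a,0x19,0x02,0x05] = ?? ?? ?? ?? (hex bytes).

MEM[0x0a,0x19,0x02,0x05] = fb 88 bf 36

  after D0: wrote 6B at 0x05 = 369f88633afb
  after D1: wrote 5B at 0x00 = fccebf5d0f
  after D2: wrote 6B at 0x0c = 9f88633afb4b
  after D3: wrote 5B at 0x17 = 369f88633a
query mem[0x0a]=0xfb, mem[0x19]=0x88, mem[0x02]=0xbf, mem[0x05]=0x36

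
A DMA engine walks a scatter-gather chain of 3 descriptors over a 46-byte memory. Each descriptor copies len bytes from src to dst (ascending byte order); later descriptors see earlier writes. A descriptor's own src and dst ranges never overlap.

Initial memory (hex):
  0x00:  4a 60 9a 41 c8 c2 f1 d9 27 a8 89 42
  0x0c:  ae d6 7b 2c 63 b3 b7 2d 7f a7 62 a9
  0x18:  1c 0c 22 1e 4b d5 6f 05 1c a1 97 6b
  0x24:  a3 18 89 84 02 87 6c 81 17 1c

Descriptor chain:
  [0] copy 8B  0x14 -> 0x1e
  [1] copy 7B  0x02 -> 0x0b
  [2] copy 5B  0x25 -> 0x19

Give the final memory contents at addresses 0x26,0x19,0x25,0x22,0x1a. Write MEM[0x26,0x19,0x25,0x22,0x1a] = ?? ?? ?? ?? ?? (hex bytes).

[0] 0x14->0x1e len=8 : 7f a7 62 a9 1c 0c 22 1e
[1] 0x02->0x0b len=7 : 9a 41 c8 c2 f1 d9 27
[2] 0x25->0x19 len=5 : 1e 89 84 02 87
query mem[0x26]=0x89, mem[0x19]=0x1e, mem[0x25]=0x1e, mem[0x22]=0x1c, mem[0x1a]=0x89

MEM[0x26,0x19,0x25,0x22,0x1a] = 89 1e 1e 1c 89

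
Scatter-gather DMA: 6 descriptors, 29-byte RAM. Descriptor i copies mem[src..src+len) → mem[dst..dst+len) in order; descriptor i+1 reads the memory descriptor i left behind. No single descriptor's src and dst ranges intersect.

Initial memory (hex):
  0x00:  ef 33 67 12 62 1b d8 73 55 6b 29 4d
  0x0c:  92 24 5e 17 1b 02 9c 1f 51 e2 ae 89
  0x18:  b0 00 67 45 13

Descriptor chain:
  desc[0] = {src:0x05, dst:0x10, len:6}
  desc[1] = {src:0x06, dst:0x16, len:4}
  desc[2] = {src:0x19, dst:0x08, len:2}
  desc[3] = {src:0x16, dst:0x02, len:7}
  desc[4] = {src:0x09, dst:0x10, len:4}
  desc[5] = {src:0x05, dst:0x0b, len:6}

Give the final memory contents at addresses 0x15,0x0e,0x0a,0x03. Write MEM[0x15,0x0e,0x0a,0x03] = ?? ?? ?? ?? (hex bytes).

#0 dst[0x10+6] := {0x1b,0xd8,0x73,0x55,0x6b,0x29}
#1 dst[0x16+4] := {0xd8,0x73,0x55,0x6b}
#2 dst[0x08+2] := {0x6b,0x67}
#3 dst[0x02+7] := {0xd8,0x73,0x55,0x6b,0x67,0x45,0x13}
#4 dst[0x10+4] := {0x67,0x29,0x4d,0x92}
#5 dst[0x0b+6] := {0x6b,0x67,0x45,0x13,0x67,0x29}
query mem[0x15]=0x29, mem[0x0e]=0x13, mem[0x0a]=0x29, mem[0x03]=0x73

MEM[0x15,0x0e,0x0a,0x03] = 29 13 29 73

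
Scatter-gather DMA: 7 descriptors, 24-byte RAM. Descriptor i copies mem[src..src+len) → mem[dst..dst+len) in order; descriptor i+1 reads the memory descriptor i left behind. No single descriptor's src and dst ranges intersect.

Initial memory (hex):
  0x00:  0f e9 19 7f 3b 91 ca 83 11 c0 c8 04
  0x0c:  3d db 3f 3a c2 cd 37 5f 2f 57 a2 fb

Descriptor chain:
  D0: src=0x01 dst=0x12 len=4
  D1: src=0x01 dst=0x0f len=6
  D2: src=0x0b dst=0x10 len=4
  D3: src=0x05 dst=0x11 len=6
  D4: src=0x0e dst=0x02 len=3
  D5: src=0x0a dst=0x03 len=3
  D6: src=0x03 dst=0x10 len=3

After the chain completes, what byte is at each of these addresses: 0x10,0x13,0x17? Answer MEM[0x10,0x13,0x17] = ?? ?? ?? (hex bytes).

MEM[0x10,0x13,0x17] = c8 83 fb

D0: mem[0x12..0x15] <- [e9 19 7f 3b]
D1: mem[0x0f..0x14] <- [e9 19 7f 3b 91 ca]
D2: mem[0x10..0x13] <- [04 3d db 3f]
D3: mem[0x11..0x16] <- [91 ca 83 11 c0 c8]
D4: mem[0x02..0x04] <- [3f e9 04]
D5: mem[0x03..0x05] <- [c8 04 3d]
D6: mem[0x10..0x12] <- [c8 04 3d]
query mem[0x10]=0xc8, mem[0x13]=0x83, mem[0x17]=0xfb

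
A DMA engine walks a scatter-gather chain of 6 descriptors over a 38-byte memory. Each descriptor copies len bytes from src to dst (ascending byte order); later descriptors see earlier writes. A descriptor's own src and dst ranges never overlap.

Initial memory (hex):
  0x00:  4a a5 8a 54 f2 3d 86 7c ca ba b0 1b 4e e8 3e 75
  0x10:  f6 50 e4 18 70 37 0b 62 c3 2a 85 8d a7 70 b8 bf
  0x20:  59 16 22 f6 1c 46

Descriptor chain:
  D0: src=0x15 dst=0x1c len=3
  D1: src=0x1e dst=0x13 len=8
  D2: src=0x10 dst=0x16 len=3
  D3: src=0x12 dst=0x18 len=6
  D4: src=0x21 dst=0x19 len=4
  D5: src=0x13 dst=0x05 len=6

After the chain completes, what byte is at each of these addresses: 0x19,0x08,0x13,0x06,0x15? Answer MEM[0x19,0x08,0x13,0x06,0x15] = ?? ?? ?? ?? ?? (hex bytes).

  after D0: wrote 3B at 0x1c = 370b62
  after D1: wrote 8B at 0x13 = 62bf591622f61c46
  after D2: wrote 3B at 0x16 = f650e4
  after D3: wrote 6B at 0x18 = e462bf59f650
  after D4: wrote 4B at 0x19 = 1622f61c
  after D5: wrote 6B at 0x05 = 62bf59f650e4
query mem[0x19]=0x16, mem[0x08]=0xf6, mem[0x13]=0x62, mem[0x06]=0xbf, mem[0x15]=0x59

MEM[0x19,0x08,0x13,0x06,0x15] = 16 f6 62 bf 59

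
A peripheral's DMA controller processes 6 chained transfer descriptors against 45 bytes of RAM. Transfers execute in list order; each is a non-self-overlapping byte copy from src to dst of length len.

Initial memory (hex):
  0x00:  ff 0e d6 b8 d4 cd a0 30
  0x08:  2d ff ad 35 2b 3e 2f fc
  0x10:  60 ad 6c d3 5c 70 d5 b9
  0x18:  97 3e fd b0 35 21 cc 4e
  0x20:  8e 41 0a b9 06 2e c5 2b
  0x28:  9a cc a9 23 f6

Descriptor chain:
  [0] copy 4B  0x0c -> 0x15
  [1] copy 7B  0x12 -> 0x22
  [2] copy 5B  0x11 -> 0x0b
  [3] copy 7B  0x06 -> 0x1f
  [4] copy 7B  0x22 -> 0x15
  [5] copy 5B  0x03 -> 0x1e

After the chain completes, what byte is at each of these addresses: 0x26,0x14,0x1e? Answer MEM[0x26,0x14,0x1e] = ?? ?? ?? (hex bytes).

[0] 0x0c->0x15 len=4 : 2b 3e 2f fc
[1] 0x12->0x22 len=7 : 6c d3 5c 2b 3e 2f fc
[2] 0x11->0x0b len=5 : ad 6c d3 5c 2b
[3] 0x06->0x1f len=7 : a0 30 2d ff ad ad 6c
[4] 0x22->0x15 len=7 : ff ad ad 6c 3e 2f fc
[5] 0x03->0x1e len=5 : b8 d4 cd a0 30
query mem[0x26]=0x3e, mem[0x14]=0x5c, mem[0x1e]=0xb8

MEM[0x26,0x14,0x1e] = 3e 5c b8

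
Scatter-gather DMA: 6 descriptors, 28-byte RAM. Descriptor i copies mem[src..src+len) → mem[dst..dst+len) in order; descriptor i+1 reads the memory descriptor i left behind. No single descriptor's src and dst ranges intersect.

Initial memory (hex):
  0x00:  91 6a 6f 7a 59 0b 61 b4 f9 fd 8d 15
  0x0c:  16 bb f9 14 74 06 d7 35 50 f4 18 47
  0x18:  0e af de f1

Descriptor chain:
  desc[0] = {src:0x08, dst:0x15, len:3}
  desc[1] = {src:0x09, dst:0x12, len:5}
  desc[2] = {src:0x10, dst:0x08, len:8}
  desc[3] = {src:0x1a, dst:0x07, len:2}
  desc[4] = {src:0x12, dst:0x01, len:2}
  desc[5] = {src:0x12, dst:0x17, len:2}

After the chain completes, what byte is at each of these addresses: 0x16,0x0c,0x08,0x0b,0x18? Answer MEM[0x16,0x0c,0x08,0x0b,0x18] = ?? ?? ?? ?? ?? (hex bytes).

D0: mem[0x15..0x17] <- [f9 fd 8d]
D1: mem[0x12..0x16] <- [fd 8d 15 16 bb]
D2: mem[0x08..0x0f] <- [74 06 fd 8d 15 16 bb 8d]
D3: mem[0x07..0x08] <- [de f1]
D4: mem[0x01..0x02] <- [fd 8d]
D5: mem[0x17..0x18] <- [fd 8d]
query mem[0x16]=0xbb, mem[0x0c]=0x15, mem[0x08]=0xf1, mem[0x0b]=0x8d, mem[0x18]=0x8d

MEM[0x16,0x0c,0x08,0x0b,0x18] = bb 15 f1 8d 8d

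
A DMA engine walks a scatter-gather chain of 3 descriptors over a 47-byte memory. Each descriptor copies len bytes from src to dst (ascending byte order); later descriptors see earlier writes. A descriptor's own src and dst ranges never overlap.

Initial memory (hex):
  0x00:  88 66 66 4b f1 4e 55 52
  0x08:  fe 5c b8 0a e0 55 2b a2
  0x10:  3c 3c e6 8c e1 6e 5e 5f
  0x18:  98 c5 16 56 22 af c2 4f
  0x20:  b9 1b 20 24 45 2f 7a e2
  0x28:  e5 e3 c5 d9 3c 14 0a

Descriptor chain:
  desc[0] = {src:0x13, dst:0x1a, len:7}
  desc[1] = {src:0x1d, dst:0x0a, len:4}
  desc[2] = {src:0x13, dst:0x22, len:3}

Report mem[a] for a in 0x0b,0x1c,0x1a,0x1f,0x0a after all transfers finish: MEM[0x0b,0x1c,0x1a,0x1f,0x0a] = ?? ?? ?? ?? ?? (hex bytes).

MEM[0x0b,0x1c,0x1a,0x1f,0x0a] = 5f 6e 8c 98 5e

D0: mem[0x1a..0x20] <- [8c e1 6e 5e 5f 98 c5]
D1: mem[0x0a..0x0d] <- [5e 5f 98 c5]
D2: mem[0x22..0x24] <- [8c e1 6e]
query mem[0x0b]=0x5f, mem[0x1c]=0x6e, mem[0x1a]=0x8c, mem[0x1f]=0x98, mem[0x0a]=0x5e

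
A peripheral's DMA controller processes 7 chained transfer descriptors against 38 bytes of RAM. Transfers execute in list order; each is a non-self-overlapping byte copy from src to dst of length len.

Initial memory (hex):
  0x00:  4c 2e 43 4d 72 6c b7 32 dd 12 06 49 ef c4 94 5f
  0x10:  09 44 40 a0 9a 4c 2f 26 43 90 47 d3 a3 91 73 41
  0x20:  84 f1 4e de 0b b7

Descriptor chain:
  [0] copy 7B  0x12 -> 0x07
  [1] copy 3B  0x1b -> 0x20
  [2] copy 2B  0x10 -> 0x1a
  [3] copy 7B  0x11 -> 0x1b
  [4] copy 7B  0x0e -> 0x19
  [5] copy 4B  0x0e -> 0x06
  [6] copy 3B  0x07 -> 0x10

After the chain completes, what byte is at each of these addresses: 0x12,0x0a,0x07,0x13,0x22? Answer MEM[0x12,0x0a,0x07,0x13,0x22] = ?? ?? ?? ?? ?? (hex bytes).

  after D0: wrote 7B at 0x07 = 40a09a4c2f2643
  after D1: wrote 3B at 0x20 = d3a391
  after D2: wrote 2B at 0x1a = 0944
  after D3: wrote 7B at 0x1b = 4440a09a4c2f26
  after D4: wrote 7B at 0x19 = 945f094440a09a
  after D5: wrote 4B at 0x06 = 945f0944
  after D6: wrote 3B at 0x10 = 5f0944
query mem[0x12]=0x44, mem[0x0a]=0x4c, mem[0x07]=0x5f, mem[0x13]=0xa0, mem[0x22]=0x91

MEM[0x12,0x0a,0x07,0x13,0x22] = 44 4c 5f a0 91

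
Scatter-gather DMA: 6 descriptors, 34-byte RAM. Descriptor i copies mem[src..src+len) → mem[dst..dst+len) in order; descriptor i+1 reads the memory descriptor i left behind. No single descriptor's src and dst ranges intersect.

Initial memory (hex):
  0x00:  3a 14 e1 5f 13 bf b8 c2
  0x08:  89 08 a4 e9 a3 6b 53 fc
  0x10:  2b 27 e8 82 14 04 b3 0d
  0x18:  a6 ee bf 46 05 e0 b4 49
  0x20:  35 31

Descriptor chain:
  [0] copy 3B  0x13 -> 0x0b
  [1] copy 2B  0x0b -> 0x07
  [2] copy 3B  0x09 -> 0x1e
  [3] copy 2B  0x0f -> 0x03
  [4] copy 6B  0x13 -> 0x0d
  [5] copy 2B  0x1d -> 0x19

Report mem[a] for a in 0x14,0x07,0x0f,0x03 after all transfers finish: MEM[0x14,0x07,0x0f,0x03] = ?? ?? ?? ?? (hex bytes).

  after D0: wrote 3B at 0x0b = 821404
  after D1: wrote 2B at 0x07 = 8214
  after D2: wrote 3B at 0x1e = 08a482
  after D3: wrote 2B at 0x03 = fc2b
  after D4: wrote 6B at 0x0d = 821404b30da6
  after D5: wrote 2B at 0x19 = e008
query mem[0x14]=0x14, mem[0x07]=0x82, mem[0x0f]=0x04, mem[0x03]=0xfc

MEM[0x14,0x07,0x0f,0x03] = 14 82 04 fc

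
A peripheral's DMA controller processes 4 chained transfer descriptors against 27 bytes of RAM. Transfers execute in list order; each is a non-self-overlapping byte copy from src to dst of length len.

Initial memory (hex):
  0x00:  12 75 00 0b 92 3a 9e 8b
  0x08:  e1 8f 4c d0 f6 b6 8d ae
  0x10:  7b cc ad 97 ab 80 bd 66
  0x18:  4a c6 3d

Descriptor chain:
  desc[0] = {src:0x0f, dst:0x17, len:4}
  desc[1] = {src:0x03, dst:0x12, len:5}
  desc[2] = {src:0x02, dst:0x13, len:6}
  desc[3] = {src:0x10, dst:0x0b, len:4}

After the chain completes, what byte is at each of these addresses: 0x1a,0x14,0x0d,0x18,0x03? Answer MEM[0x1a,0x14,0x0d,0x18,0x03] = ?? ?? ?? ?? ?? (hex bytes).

MEM[0x1a,0x14,0x0d,0x18,0x03] = ad 0b 0b 8b 0b

#0 dst[0x17+4] := {0xae,0x7b,0xcc,0xad}
#1 dst[0x12+5] := {0x0b,0x92,0x3a,0x9e,0x8b}
#2 dst[0x13+6] := {0x00,0x0b,0x92,0x3a,0x9e,0x8b}
#3 dst[0x0b+4] := {0x7b,0xcc,0x0b,0x00}
query mem[0x1a]=0xad, mem[0x14]=0x0b, mem[0x0d]=0x0b, mem[0x18]=0x8b, mem[0x03]=0x0b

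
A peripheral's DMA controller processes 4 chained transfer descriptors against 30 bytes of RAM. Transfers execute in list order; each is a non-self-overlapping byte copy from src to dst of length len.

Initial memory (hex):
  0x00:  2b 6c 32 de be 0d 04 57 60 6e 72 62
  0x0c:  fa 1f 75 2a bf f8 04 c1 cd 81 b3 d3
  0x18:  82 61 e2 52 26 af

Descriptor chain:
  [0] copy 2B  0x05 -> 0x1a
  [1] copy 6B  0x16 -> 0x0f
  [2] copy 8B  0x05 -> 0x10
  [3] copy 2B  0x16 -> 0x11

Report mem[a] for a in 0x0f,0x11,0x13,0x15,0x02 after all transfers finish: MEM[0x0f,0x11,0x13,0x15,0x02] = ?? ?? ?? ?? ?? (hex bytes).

[0] 0x05->0x1a len=2 : 0d 04
[1] 0x16->0x0f len=6 : b3 d3 82 61 0d 04
[2] 0x05->0x10 len=8 : 0d 04 57 60 6e 72 62 fa
[3] 0x16->0x11 len=2 : 62 fa
query mem[0x0f]=0xb3, mem[0x11]=0x62, mem[0x13]=0x60, mem[0x15]=0x72, mem[0x02]=0x32

MEM[0x0f,0x11,0x13,0x15,0x02] = b3 62 60 72 32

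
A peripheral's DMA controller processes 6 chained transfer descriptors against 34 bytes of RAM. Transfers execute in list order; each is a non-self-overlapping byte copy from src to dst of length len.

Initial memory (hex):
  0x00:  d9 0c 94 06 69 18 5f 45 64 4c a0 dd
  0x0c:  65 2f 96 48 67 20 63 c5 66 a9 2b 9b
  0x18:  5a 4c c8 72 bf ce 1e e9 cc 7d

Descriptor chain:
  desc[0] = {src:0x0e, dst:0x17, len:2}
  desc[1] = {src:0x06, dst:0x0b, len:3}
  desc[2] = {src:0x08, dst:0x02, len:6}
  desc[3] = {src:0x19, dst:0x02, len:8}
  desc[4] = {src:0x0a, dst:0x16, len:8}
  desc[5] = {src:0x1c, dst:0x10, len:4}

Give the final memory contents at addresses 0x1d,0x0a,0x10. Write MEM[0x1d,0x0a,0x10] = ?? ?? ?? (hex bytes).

  after D0: wrote 2B at 0x17 = 9648
  after D1: wrote 3B at 0x0b = 5f4564
  after D2: wrote 6B at 0x02 = 644ca05f4564
  after D3: wrote 8B at 0x02 = 4cc872bfce1ee9cc
  after D4: wrote 8B at 0x16 = a05f456496486720
  after D5: wrote 4B at 0x10 = 67201ee9
query mem[0x1d]=0x20, mem[0x0a]=0xa0, mem[0x10]=0x67

MEM[0x1d,0x0a,0x10] = 20 a0 67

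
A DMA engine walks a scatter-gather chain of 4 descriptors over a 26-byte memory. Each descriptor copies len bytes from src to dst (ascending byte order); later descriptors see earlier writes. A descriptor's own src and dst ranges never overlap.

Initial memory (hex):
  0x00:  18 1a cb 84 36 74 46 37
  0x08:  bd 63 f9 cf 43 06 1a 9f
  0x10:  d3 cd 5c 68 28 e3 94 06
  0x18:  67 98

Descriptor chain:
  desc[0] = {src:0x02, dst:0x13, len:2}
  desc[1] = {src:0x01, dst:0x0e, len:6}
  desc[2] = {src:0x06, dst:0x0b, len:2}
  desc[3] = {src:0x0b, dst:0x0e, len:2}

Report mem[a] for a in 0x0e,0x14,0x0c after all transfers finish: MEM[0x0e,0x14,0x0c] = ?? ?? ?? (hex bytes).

MEM[0x0e,0x14,0x0c] = 46 84 37

[0] 0x02->0x13 len=2 : cb 84
[1] 0x01->0x0e len=6 : 1a cb 84 36 74 46
[2] 0x06->0x0b len=2 : 46 37
[3] 0x0b->0x0e len=2 : 46 37
query mem[0x0e]=0x46, mem[0x14]=0x84, mem[0x0c]=0x37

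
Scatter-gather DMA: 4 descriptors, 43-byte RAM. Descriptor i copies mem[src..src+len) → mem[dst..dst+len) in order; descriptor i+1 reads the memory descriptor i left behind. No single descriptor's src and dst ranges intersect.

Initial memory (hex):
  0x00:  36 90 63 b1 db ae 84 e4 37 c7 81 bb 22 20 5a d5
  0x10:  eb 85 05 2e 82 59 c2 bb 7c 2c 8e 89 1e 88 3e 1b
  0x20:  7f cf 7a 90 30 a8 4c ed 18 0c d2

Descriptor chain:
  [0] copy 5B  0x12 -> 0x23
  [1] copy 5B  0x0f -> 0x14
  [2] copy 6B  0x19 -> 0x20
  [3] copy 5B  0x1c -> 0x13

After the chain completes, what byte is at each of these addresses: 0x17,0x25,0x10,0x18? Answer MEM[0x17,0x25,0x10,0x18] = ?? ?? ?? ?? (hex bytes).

  after D0: wrote 5B at 0x23 = 052e8259c2
  after D1: wrote 5B at 0x14 = d5eb85052e
  after D2: wrote 6B at 0x20 = 2c8e891e883e
  after D3: wrote 5B at 0x13 = 1e883e1b2c
query mem[0x17]=0x2c, mem[0x25]=0x3e, mem[0x10]=0xeb, mem[0x18]=0x2e

MEM[0x17,0x25,0x10,0x18] = 2c 3e eb 2e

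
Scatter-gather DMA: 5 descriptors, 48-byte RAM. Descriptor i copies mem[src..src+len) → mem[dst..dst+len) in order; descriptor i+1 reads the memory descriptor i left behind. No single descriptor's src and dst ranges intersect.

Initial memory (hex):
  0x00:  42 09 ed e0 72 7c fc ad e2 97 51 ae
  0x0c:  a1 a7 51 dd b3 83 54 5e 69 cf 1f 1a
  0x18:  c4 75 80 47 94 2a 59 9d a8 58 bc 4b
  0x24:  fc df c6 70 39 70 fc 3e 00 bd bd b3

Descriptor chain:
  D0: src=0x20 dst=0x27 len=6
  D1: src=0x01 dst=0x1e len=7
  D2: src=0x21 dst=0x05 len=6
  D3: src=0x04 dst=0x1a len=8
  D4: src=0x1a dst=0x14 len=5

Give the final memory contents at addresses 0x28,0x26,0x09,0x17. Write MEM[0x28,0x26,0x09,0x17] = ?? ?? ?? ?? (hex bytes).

MEM[0x28,0x26,0x09,0x17] = 58 c6 df fc

  after D0: wrote 6B at 0x27 = a858bc4bfcdf
  after D1: wrote 7B at 0x1e = 09ede0727cfcad
  after D2: wrote 6B at 0x05 = 727cfcaddfc6
  after D3: wrote 8B at 0x1a = 72727cfcaddfc6ae
  after D4: wrote 5B at 0x14 = 72727cfcad
query mem[0x28]=0x58, mem[0x26]=0xc6, mem[0x09]=0xdf, mem[0x17]=0xfc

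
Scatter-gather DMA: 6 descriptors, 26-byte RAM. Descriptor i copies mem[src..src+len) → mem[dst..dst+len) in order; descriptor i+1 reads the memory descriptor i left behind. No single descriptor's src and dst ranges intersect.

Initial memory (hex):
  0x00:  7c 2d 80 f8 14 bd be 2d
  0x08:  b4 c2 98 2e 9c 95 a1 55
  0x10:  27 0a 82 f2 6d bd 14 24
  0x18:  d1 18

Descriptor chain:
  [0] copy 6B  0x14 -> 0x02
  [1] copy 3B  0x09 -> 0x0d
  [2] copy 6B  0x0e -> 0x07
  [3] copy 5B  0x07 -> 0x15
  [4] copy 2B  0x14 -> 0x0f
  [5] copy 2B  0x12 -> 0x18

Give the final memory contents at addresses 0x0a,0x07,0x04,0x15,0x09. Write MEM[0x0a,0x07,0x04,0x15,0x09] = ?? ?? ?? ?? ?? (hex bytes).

MEM[0x0a,0x07,0x04,0x15,0x09] = 0a 98 14 98 27

#0 dst[0x02+6] := {0x6d,0xbd,0x14,0x24,0xd1,0x18}
#1 dst[0x0d+3] := {0xc2,0x98,0x2e}
#2 dst[0x07+6] := {0x98,0x2e,0x27,0x0a,0x82,0xf2}
#3 dst[0x15+5] := {0x98,0x2e,0x27,0x0a,0x82}
#4 dst[0x0f+2] := {0x6d,0x98}
#5 dst[0x18+2] := {0x82,0xf2}
query mem[0x0a]=0x0a, mem[0x07]=0x98, mem[0x04]=0x14, mem[0x15]=0x98, mem[0x09]=0x27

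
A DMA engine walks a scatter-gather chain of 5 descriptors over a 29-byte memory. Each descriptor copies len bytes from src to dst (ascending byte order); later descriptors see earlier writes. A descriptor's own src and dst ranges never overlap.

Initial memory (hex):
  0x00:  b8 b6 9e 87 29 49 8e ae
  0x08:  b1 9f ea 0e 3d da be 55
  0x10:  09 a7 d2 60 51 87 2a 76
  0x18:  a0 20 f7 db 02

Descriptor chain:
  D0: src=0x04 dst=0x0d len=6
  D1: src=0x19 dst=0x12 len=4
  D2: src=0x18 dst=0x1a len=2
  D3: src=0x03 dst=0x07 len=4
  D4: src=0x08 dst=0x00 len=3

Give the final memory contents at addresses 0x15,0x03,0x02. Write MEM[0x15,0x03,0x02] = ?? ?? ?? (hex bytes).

  after D0: wrote 6B at 0x0d = 29498eaeb19f
  after D1: wrote 4B at 0x12 = 20f7db02
  after D2: wrote 2B at 0x1a = a020
  after D3: wrote 4B at 0x07 = 8729498e
  after D4: wrote 3B at 0x00 = 29498e
query mem[0x15]=0x02, mem[0x03]=0x87, mem[0x02]=0x8e

MEM[0x15,0x03,0x02] = 02 87 8e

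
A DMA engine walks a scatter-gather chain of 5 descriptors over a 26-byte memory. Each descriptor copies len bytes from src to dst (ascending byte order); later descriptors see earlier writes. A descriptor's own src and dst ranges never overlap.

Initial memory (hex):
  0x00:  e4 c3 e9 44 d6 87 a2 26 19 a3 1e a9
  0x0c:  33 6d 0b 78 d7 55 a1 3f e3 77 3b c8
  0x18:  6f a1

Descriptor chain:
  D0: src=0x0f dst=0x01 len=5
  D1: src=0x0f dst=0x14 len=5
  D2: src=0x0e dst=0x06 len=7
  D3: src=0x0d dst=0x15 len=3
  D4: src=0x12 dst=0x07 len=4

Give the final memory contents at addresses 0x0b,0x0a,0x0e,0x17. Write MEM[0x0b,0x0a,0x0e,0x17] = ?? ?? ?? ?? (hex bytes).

[0] 0x0f->0x01 len=5 : 78 d7 55 a1 3f
[1] 0x0f->0x14 len=5 : 78 d7 55 a1 3f
[2] 0x0e->0x06 len=7 : 0b 78 d7 55 a1 3f 78
[3] 0x0d->0x15 len=3 : 6d 0b 78
[4] 0x12->0x07 len=4 : a1 3f 78 6d
query mem[0x0b]=0x3f, mem[0x0a]=0x6d, mem[0x0e]=0x0b, mem[0x17]=0x78

MEM[0x0b,0x0a,0x0e,0x17] = 3f 6d 0b 78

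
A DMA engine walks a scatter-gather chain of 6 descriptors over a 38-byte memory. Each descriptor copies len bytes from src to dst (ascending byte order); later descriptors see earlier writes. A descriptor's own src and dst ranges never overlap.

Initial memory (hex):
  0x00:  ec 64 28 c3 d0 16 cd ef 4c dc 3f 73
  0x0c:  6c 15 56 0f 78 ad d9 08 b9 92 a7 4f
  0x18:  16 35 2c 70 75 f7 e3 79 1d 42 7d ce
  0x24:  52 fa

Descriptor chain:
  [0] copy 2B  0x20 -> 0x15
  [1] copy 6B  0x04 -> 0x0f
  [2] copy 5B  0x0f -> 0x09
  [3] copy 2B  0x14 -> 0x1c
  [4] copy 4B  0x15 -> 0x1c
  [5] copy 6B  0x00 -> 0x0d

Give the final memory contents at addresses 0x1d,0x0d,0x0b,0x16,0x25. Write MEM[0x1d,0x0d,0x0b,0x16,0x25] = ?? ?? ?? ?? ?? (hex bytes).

MEM[0x1d,0x0d,0x0b,0x16,0x25] = 42 ec cd 42 fa

[0] 0x20->0x15 len=2 : 1d 42
[1] 0x04->0x0f len=6 : d0 16 cd ef 4c dc
[2] 0x0f->0x09 len=5 : d0 16 cd ef 4c
[3] 0x14->0x1c len=2 : dc 1d
[4] 0x15->0x1c len=4 : 1d 42 4f 16
[5] 0x00->0x0d len=6 : ec 64 28 c3 d0 16
query mem[0x1d]=0x42, mem[0x0d]=0xec, mem[0x0b]=0xcd, mem[0x16]=0x42, mem[0x25]=0xfa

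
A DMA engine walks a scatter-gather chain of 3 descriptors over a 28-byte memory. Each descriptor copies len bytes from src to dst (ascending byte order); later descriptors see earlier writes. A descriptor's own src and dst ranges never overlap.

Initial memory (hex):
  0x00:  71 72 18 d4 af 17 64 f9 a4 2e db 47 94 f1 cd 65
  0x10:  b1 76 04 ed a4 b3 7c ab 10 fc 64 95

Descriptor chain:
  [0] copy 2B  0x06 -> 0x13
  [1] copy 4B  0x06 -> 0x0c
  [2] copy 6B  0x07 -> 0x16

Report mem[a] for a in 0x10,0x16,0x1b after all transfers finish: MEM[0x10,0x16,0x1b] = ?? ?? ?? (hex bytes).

  after D0: wrote 2B at 0x13 = 64f9
  after D1: wrote 4B at 0x0c = 64f9a42e
  after D2: wrote 6B at 0x16 = f9a42edb4764
query mem[0x10]=0xb1, mem[0x16]=0xf9, mem[0x1b]=0x64

MEM[0x10,0x16,0x1b] = b1 f9 64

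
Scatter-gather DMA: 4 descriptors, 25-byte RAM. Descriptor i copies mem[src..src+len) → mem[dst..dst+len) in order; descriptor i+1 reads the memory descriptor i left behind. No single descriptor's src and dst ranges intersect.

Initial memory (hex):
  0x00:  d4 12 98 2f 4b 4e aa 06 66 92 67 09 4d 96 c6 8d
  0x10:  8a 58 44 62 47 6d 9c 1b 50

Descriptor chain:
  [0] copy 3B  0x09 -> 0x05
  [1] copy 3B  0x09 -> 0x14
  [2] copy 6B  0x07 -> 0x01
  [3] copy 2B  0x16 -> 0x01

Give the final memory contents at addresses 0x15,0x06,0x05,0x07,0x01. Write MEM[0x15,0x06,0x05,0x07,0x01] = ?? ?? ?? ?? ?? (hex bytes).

#0 dst[0x05+3] := {0x92,0x67,0x09}
#1 dst[0x14+3] := {0x92,0x67,0x09}
#2 dst[0x01+6] := {0x09,0x66,0x92,0x67,0x09,0x4d}
#3 dst[0x01+2] := {0x09,0x1b}
query mem[0x15]=0x67, mem[0x06]=0x4d, mem[0x05]=0x09, mem[0x07]=0x09, mem[0x01]=0x09

MEM[0x15,0x06,0x05,0x07,0x01] = 67 4d 09 09 09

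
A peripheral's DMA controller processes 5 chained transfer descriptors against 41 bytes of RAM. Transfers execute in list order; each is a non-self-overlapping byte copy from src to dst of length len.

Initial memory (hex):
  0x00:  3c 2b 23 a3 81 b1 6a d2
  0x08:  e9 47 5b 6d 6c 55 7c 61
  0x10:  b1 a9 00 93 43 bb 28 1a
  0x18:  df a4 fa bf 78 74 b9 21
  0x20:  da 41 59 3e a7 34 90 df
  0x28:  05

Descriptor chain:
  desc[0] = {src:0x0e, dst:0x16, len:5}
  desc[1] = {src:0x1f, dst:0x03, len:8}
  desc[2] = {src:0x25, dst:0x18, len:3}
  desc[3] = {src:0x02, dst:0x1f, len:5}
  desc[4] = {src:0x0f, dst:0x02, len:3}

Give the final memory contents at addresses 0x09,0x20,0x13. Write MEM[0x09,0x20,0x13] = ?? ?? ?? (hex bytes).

MEM[0x09,0x20,0x13] = 34 21 93

[0] 0x0e->0x16 len=5 : 7c 61 b1 a9 00
[1] 0x1f->0x03 len=8 : 21 da 41 59 3e a7 34 90
[2] 0x25->0x18 len=3 : 34 90 df
[3] 0x02->0x1f len=5 : 23 21 da 41 59
[4] 0x0f->0x02 len=3 : 61 b1 a9
query mem[0x09]=0x34, mem[0x20]=0x21, mem[0x13]=0x93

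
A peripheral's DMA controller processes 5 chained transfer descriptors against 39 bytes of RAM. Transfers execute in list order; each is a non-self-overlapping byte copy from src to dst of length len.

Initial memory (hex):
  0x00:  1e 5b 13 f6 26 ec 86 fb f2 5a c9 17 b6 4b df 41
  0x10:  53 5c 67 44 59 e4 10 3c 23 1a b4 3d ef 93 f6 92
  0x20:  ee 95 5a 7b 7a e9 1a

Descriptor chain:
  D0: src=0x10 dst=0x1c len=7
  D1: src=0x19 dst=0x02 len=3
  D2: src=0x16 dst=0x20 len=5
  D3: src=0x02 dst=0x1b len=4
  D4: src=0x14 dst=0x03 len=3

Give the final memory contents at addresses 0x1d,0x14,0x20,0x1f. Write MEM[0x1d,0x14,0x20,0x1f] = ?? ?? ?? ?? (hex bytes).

MEM[0x1d,0x14,0x20,0x1f] = 3d 59 10 44

  after D0: wrote 7B at 0x1c = 535c674459e410
  after D1: wrote 3B at 0x02 = 1ab43d
  after D2: wrote 5B at 0x20 = 103c231ab4
  after D3: wrote 4B at 0x1b = 1ab43dec
  after D4: wrote 3B at 0x03 = 59e410
query mem[0x1d]=0x3d, mem[0x14]=0x59, mem[0x20]=0x10, mem[0x1f]=0x44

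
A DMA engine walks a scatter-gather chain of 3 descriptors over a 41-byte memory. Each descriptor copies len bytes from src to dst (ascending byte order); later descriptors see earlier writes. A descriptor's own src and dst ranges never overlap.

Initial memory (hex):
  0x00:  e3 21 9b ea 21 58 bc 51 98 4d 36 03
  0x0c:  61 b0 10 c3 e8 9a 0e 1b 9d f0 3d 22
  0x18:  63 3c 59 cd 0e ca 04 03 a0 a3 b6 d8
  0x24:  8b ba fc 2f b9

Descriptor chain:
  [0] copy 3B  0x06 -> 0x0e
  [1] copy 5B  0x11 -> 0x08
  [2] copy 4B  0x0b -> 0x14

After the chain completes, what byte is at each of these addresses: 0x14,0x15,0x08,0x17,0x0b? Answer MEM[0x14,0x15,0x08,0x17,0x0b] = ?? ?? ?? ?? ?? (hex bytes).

MEM[0x14,0x15,0x08,0x17,0x0b] = 9d f0 9a bc 9d

  after D0: wrote 3B at 0x0e = bc5198
  after D1: wrote 5B at 0x08 = 9a0e1b9df0
  after D2: wrote 4B at 0x14 = 9df0b0bc
query mem[0x14]=0x9d, mem[0x15]=0xf0, mem[0x08]=0x9a, mem[0x17]=0xbc, mem[0x0b]=0x9d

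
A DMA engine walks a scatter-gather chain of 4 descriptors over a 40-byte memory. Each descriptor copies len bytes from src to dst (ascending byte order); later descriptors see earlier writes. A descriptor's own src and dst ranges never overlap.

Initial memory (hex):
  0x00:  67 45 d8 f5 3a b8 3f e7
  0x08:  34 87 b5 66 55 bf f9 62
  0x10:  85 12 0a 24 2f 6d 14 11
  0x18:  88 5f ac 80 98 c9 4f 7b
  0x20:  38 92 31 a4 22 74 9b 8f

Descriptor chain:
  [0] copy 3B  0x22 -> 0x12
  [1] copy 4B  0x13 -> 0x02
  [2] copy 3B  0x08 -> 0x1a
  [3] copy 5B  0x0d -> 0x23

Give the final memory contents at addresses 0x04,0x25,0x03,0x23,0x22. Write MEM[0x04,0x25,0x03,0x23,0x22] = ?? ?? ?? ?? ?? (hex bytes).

  after D0: wrote 3B at 0x12 = 31a422
  after D1: wrote 4B at 0x02 = a4226d14
  after D2: wrote 3B at 0x1a = 3487b5
  after D3: wrote 5B at 0x23 = bff9628512
query mem[0x04]=0x6d, mem[0x25]=0x62, mem[0x03]=0x22, mem[0x23]=0xbf, mem[0x22]=0x31

MEM[0x04,0x25,0x03,0x23,0x22] = 6d 62 22 bf 31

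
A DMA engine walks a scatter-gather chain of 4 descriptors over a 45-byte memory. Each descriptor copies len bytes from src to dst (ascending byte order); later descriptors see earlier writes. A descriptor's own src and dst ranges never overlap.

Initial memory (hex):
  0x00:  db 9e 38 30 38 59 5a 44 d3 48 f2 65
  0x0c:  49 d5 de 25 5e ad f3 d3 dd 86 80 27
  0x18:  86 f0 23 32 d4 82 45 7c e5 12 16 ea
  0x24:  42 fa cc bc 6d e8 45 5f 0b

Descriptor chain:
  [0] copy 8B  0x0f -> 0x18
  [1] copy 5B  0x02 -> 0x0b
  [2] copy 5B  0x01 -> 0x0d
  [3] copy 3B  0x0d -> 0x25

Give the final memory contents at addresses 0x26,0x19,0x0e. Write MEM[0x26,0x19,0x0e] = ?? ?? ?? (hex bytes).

  after D0: wrote 8B at 0x18 = 255eadf3d3dd8680
  after D1: wrote 5B at 0x0b = 383038595a
  after D2: wrote 5B at 0x0d = 9e38303859
  after D3: wrote 3B at 0x25 = 9e3830
query mem[0x26]=0x38, mem[0x19]=0x5e, mem[0x0e]=0x38

MEM[0x26,0x19,0x0e] = 38 5e 38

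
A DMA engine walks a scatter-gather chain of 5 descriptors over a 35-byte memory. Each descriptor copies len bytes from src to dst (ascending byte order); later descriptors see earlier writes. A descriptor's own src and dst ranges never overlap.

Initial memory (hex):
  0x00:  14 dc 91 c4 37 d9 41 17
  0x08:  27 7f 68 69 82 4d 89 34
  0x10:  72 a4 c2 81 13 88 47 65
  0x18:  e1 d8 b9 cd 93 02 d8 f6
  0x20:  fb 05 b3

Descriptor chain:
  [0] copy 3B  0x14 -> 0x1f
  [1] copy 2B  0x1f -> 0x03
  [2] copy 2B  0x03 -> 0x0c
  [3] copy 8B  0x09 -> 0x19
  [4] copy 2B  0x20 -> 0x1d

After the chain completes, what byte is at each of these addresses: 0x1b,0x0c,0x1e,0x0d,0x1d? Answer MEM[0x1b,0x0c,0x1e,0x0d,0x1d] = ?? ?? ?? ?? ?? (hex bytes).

#0 dst[0x1f+3] := {0x13,0x88,0x47}
#1 dst[0x03+2] := {0x13,0x88}
#2 dst[0x0c+2] := {0x13,0x88}
#3 dst[0x19+8] := {0x7f,0x68,0x69,0x13,0x88,0x89,0x34,0x72}
#4 dst[0x1d+2] := {0x72,0x47}
query mem[0x1b]=0x69, mem[0x0c]=0x13, mem[0x1e]=0x47, mem[0x0d]=0x88, mem[0x1d]=0x72

MEM[0x1b,0x0c,0x1e,0x0d,0x1d] = 69 13 47 88 72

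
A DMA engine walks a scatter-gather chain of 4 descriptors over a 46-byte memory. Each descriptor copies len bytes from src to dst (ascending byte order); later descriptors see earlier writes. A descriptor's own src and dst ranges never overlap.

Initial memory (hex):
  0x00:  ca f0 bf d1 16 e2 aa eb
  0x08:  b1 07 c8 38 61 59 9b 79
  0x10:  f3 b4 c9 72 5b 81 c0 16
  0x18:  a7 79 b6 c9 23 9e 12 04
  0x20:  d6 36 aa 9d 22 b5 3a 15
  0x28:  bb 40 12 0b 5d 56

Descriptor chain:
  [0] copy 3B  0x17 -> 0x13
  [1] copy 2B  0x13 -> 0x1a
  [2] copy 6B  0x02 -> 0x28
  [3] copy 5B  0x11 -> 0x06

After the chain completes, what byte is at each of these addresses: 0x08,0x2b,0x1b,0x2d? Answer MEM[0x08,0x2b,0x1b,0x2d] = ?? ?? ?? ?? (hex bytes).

MEM[0x08,0x2b,0x1b,0x2d] = 16 e2 a7 eb

D0: mem[0x13..0x15] <- [16 a7 79]
D1: mem[0x1a..0x1b] <- [16 a7]
D2: mem[0x28..0x2d] <- [bf d1 16 e2 aa eb]
D3: mem[0x06..0x0a] <- [b4 c9 16 a7 79]
query mem[0x08]=0x16, mem[0x2b]=0xe2, mem[0x1b]=0xa7, mem[0x2d]=0xeb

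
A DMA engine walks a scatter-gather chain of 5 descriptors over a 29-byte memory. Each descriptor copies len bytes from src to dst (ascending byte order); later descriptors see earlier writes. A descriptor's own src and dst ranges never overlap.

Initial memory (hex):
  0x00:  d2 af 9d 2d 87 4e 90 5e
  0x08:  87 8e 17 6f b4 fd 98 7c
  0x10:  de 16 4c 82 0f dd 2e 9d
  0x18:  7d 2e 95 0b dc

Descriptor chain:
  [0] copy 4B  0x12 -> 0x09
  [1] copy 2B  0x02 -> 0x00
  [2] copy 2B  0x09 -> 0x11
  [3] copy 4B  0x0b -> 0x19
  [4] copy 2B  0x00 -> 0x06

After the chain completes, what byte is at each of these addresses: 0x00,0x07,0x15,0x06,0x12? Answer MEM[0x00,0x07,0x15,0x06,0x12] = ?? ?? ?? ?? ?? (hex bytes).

MEM[0x00,0x07,0x15,0x06,0x12] = 9d 2d dd 9d 82

#0 dst[0x09+4] := {0x4c,0x82,0x0f,0xdd}
#1 dst[0x00+2] := {0x9d,0x2d}
#2 dst[0x11+2] := {0x4c,0x82}
#3 dst[0x19+4] := {0x0f,0xdd,0xfd,0x98}
#4 dst[0x06+2] := {0x9d,0x2d}
query mem[0x00]=0x9d, mem[0x07]=0x2d, mem[0x15]=0xdd, mem[0x06]=0x9d, mem[0x12]=0x82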